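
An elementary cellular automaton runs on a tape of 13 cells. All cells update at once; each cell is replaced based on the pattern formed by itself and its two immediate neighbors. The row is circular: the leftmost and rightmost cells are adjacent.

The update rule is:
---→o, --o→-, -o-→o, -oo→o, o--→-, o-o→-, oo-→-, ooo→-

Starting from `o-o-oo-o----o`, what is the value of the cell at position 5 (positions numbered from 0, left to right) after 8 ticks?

-

tick 1: --o-o--o-oo-o
tick 2: --o-o--o-o--o
tick 3: --o-o--o-o--o  (fixed point — unchanged through tick 8)
position 5 holds -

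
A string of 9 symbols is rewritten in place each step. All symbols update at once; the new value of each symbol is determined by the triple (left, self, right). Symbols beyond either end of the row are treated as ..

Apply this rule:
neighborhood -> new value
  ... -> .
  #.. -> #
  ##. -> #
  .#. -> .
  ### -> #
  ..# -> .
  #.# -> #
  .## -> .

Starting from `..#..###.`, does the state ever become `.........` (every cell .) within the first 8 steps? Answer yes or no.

...#..###
....#..##
.....#..#
......#..
.......#.
........#
.........
all cells are . at step 7

yes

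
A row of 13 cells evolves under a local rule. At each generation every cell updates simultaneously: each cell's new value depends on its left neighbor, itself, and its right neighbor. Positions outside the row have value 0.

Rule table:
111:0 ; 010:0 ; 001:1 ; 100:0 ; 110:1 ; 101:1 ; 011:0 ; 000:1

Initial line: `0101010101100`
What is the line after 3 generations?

1010101010100

1010101010101
0101010101010
1010101010100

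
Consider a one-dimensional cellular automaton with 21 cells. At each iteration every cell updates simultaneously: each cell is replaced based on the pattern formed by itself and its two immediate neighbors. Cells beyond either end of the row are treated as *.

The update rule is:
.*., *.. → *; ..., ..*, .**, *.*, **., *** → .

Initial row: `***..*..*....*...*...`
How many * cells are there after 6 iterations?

5

...*.**.**...**..**..
*..*......*....*...*.
.*.**.....**...**..*.
.*...*......*....*.*.
.**..**.....**...*.*.
...*...*......*..*.*.
count of *: 5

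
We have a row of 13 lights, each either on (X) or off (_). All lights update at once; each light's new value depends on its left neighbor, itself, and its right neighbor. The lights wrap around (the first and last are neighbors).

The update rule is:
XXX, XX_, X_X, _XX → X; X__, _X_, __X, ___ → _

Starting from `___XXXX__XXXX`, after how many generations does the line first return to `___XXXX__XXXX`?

___XXXX__XXXX

1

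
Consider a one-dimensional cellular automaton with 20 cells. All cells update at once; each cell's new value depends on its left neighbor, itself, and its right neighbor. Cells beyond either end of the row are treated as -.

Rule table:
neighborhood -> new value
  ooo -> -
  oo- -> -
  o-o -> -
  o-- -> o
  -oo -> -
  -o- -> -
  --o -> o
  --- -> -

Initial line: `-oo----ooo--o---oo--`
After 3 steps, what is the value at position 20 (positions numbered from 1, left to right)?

-

o--o--o---oo-o-o--o-
-oo-oo-o-o------oo-o
o---------o----o----
position 20 holds -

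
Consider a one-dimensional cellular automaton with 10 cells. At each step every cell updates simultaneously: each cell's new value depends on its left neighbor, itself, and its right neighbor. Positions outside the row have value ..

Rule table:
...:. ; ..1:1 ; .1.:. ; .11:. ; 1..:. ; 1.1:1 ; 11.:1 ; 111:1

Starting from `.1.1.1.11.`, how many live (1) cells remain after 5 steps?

3

1.1.1.1.1.
.1.1.1.1..
1.1.1.1...
.1.1.1....
1.1.1.....
count of 1: 3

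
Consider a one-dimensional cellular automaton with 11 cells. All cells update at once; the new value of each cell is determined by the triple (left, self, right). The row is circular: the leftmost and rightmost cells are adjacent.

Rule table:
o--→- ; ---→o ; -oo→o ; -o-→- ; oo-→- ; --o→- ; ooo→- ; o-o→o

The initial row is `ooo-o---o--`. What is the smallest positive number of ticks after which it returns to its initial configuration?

o--o--o----
--------oo-
ooooooo-o--
o------o---
--oooo---o-
o-o----o---
-o--oo---o-
----o--o---
ooo------oo
----oooo-o-
ooo-o---o--

11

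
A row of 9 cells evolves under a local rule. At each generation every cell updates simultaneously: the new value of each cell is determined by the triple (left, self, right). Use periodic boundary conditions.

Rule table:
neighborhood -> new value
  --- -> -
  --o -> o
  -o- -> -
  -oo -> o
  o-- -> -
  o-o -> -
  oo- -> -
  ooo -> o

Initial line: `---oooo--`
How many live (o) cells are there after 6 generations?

generation 1: --oooo---
generation 2: -oooo----
generation 3: oooo-----
generation 4: ooo-----o
generation 5: oo-----oo
generation 6: o-----ooo
count of o: 4

4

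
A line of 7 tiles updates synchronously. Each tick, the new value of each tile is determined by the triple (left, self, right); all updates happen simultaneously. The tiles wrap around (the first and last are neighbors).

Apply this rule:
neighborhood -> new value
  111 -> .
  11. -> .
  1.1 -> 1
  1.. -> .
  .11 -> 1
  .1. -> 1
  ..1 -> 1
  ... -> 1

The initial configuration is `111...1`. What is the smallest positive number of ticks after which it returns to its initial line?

14

....111
.1111..
11....1
...1111
.111...
11...11
...111.
1111...
1....11
..1111.
111....
1...111
..111..
111...1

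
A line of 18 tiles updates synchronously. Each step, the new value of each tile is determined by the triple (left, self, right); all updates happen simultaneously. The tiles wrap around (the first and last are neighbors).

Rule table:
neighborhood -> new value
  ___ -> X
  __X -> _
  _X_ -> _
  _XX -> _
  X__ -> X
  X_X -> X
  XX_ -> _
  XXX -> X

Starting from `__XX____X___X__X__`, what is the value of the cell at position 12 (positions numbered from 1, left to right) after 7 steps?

_

X___XXX__XX__X__XX
_XX__X_X___X__X__X
X__X__X_XX__X__X__
_X__X__X__X__X__X_
__X__X__X__X__X__X
X__X__X__X__X__X__
_X__X__X__X__X__X_
position 12 holds _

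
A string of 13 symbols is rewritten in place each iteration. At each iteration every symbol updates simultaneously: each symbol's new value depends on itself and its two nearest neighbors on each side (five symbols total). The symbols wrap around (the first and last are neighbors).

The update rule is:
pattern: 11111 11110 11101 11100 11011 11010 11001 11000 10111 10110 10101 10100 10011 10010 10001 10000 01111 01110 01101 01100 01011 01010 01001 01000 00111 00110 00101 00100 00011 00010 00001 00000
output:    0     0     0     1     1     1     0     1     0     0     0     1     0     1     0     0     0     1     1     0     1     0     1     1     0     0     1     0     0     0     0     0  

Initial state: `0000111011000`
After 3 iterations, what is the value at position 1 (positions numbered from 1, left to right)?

0

iteration 1: 0000010100100
iteration 2: 0000010111010
iteration 3: 0000011010111
position 1 holds 0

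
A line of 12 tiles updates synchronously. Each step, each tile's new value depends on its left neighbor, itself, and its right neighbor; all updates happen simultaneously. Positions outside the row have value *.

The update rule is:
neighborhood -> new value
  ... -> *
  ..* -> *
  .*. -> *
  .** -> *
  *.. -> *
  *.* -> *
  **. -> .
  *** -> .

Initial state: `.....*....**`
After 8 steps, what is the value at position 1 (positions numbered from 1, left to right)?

***********.
...........*
************
............
************  (repeats step 3; period 2)
step 8: ............
position 1 holds .

.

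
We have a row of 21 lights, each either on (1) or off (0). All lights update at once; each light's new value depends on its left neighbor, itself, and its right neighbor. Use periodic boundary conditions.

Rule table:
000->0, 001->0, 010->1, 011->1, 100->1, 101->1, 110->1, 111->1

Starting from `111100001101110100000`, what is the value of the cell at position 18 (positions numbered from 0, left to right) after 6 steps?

step 1: 111110001111111110000
step 2: 111111001111111111000
step 3: 111111101111111111100
step 4: 111111111111111111110
step 5: 111111111111111111111
step 6: 111111111111111111111
position 18 holds 1

1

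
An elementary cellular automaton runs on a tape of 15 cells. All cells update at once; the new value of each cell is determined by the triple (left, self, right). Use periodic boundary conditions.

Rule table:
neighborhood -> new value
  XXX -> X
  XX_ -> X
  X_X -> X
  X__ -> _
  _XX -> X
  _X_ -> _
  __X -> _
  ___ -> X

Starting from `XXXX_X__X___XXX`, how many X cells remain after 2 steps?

12

XXXXX_____X_XXX
XXXXX_XXX__XXXX
count of X: 12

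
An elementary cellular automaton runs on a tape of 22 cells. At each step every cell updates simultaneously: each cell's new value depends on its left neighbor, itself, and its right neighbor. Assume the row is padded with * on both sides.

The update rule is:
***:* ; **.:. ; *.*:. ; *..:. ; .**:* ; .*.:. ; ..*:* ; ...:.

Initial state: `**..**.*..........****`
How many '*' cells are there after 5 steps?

*..**............*****
..**............******
.**............*******
.*............********
.............*********
count of *: 9

9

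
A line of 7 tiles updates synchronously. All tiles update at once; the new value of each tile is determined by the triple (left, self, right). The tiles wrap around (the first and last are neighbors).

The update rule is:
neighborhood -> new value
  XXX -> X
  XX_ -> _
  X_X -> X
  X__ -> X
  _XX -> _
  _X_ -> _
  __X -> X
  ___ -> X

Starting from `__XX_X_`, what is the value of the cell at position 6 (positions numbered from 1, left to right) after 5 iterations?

iteration 1: XX__X_X
iteration 2: X_XX_X_
iteration 3: _X__X_X
iteration 4: X_XX_X_  (repeats iteration 2; period 2)
iteration 5: _X__X_X
position 6 holds _

_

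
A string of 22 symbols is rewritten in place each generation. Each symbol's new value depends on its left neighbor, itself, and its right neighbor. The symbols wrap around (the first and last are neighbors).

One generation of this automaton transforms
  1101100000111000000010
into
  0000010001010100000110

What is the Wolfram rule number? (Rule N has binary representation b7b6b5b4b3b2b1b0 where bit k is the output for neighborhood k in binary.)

150

position 11: 111 → 1  (bit 7 = 1)
position 1: 110 → 0  (bit 6 = 0)
position 2: 101 → 0  (bit 5 = 0)
position 5: 100 → 1  (bit 4 = 1)
position 0: 011 → 0  (bit 3 = 0)
position 20: 010 → 1  (bit 2 = 1)
position 9: 001 → 1  (bit 1 = 1)
position 6: 000 → 0  (bit 0 = 0)
bits b7..b0 = 10010110 = 150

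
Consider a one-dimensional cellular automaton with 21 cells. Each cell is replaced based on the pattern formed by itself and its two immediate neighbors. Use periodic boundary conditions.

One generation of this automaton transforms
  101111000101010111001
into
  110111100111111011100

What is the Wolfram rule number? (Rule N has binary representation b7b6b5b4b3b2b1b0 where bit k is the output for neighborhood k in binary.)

244

position 3: 111 → 1  (bit 7 = 1)
position 0: 110 → 1  (bit 6 = 1)
position 1: 101 → 1  (bit 5 = 1)
position 6: 100 → 1  (bit 4 = 1)
position 2: 011 → 0  (bit 3 = 0)
position 9: 010 → 1  (bit 2 = 1)
position 8: 001 → 0  (bit 1 = 0)
position 7: 000 → 0  (bit 0 = 0)
bits b7..b0 = 11110100 = 244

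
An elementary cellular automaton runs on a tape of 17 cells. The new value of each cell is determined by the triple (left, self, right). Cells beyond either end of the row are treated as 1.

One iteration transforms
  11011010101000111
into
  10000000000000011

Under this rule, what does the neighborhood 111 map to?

1

At position 0 the neighborhood is 111; the next row has 1 there.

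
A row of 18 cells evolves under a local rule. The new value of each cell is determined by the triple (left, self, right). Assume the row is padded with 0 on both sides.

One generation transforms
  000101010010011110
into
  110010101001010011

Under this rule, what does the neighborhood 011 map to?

At position 13 the neighborhood is 011; the next row has 1 there.

1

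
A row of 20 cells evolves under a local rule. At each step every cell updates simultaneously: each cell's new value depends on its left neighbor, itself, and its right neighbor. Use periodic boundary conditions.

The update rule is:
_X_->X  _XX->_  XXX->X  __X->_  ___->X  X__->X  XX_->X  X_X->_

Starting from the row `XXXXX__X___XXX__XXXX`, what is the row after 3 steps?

XXXXXX_XXX__XXX__XXX
XXXXXX__XXX__XXX__XX
XXXXXXX__XXX__XXX__X

XXXXXXX__XXX__XXX__X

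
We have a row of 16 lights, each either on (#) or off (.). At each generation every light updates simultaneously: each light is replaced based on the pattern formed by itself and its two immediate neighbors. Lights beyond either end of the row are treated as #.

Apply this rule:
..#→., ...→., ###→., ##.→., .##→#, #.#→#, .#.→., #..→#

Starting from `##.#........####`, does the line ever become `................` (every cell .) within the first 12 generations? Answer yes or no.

no

..#.#.......#...
#..#.#.......#..
.#..#.#.......#.
#.#..#.#.......#
.#.#..#.#......#
#.#.#..#.#.....#
.#.#.#..#.#....#
#.#.#.#..#.#...#
.#.#.#.#..#.#..#
#.#.#.#.#..#.#.#
.#.#.#.#.#..#.##
#.#.#.#.#.#..##.
generation 12 is #.#.#.#.#.#..##., still not uniform .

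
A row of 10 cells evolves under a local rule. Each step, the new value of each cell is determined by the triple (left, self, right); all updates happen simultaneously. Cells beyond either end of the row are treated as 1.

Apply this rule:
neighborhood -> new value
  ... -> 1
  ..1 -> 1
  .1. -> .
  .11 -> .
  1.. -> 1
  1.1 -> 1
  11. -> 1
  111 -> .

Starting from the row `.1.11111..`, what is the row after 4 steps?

1.1....111
11.1111...
.11...1111
1.1111....

1.1111....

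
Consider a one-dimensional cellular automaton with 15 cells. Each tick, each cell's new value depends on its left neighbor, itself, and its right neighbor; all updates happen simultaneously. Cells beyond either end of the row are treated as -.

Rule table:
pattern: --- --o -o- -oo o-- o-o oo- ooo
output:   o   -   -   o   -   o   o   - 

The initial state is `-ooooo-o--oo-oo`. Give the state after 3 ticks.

-o---oo---ooooo
---o-oo-o-o---o
oo--oooo-o--o--

oo--oooo-o--o--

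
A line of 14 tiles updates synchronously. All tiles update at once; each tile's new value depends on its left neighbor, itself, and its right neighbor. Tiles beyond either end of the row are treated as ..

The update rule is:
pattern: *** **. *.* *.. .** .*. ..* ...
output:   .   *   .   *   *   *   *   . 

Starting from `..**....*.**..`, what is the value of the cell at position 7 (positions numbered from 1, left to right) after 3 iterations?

.****..**.***.
**..*****.*.**
*****...*.*.**
position 7 holds .

.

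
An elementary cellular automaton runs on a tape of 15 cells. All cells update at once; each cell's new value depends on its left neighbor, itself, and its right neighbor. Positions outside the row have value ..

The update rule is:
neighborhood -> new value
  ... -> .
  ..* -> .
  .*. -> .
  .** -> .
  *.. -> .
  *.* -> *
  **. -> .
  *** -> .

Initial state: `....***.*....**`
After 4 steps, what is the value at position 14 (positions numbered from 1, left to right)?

.

.......*.......
...............
...............  (fixed point — unchanged through step 4)
position 14 holds .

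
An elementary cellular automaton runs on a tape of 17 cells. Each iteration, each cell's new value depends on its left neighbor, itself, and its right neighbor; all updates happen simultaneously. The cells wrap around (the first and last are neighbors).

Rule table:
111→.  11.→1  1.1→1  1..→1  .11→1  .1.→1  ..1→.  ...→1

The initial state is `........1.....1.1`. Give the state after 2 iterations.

......111...111..

iteration 1: 1111111.11111.111
iteration 2: ......111...111..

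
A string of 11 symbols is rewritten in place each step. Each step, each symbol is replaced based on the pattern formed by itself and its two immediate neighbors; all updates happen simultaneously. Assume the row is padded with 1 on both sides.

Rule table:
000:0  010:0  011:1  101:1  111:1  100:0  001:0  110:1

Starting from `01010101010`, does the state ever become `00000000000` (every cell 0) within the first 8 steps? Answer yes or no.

step 1: 10101010101
step 2: 11010101011
step 3: 11101010111
step 4: 11110101111
step 5: 11111011111
step 6: 11111111111
step 7: 11111111111  (fixed point — unchanged through step 8)
step 8 is 11111111111, still not uniform 0

no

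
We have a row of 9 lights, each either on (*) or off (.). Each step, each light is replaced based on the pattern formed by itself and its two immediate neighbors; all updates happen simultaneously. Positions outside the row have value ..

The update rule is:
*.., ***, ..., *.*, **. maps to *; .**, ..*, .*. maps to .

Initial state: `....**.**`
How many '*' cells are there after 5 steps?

4

step 1: ***..**.*
step 2: .***..**.
step 3: ..***..**
step 4: *..***..*
step 5: .*..***..
count of *: 4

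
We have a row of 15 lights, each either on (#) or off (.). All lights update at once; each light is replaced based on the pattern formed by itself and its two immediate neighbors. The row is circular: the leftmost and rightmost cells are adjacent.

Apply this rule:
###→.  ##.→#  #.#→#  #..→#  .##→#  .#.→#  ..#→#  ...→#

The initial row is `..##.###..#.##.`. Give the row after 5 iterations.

iteration 1: ######.########
iteration 2: .....###.......
iteration 3: ######.########  (repeats iteration 1; period 2)
iteration 5: ######.########

######.########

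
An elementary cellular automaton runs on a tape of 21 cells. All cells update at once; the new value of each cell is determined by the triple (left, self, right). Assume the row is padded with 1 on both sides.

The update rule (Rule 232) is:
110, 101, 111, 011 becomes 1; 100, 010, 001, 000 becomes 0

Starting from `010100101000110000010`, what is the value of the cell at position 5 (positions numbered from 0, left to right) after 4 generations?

101000010000110000001
110000000000110000001
110000000000110000001  (fixed point — unchanged through generation 4)
position 5 holds 0

0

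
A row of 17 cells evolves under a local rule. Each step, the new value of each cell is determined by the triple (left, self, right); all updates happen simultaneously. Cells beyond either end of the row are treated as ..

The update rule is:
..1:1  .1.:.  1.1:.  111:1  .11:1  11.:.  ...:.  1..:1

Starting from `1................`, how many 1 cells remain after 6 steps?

4

step 1: .1...............
step 2: 1.1..............
step 3: ...1.............
step 4: ..1.1............
step 5: .1...1...........
step 6: 1.1.1.1..........
count of 1: 4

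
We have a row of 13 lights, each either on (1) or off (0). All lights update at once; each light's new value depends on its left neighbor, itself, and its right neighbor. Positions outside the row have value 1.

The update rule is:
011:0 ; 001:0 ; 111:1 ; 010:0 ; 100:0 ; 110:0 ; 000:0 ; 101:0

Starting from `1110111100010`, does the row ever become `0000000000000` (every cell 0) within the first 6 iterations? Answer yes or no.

yes

1100011000000
1000000000000
0000000000000
all cells are 0 at iteration 3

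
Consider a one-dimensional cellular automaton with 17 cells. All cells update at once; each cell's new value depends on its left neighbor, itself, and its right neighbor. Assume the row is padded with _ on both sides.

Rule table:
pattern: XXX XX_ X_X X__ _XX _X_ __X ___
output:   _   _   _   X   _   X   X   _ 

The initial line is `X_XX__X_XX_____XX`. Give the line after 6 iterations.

iteration 1: X___XXX___X___X__
iteration 2: XX_X___X_XXX_XXX_
iteration 3: ___XX_XX________X
iteration 4: __X_____X______XX
iteration 5: _XXX___XXX____X__
iteration 6: X___X_X___X__XXX_

X___X_X___X__XXX_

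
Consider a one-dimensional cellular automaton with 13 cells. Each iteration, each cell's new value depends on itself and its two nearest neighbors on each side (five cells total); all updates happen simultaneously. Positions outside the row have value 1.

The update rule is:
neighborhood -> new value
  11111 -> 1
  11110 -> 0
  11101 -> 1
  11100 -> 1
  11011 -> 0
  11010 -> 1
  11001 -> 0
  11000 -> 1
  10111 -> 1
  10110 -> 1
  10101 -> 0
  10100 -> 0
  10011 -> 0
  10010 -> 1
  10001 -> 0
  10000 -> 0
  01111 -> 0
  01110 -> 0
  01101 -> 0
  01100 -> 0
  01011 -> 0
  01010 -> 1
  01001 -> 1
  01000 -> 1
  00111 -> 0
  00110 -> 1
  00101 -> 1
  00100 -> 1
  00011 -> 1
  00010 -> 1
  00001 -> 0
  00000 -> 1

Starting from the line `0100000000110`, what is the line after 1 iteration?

1010111101100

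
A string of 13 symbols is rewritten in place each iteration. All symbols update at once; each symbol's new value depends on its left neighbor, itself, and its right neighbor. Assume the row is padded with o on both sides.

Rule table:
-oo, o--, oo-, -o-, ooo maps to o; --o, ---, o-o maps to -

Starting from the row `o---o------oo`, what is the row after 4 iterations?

iteration 1: oo--oo-----oo
iteration 2: ooo-ooo----oo
iteration 3: ooo-oooo---oo
iteration 4: ooo-ooooo--oo

ooo-ooooo--oo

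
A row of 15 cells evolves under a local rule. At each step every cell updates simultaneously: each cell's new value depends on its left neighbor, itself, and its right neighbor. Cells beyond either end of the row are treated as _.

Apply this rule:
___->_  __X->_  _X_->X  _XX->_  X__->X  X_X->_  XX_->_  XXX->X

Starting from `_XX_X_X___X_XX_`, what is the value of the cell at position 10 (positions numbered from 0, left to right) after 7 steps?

X

____X_XX__X___X
____X___X_XX__X
____XX__X___X_X
______X_XX__X_X
______X___X_X_X
______XX__X_X_X
________X_X_X_X
position 10 holds X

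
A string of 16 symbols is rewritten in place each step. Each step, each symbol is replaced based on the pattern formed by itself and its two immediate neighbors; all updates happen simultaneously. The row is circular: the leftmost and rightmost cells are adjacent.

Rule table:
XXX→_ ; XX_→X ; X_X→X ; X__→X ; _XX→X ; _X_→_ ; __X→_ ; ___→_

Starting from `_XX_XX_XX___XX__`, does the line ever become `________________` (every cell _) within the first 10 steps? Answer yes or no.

no

_XXXXXXXXX__XXX_
_X_______XX_X_XX
X_X______XXX_XXX
XX_X_____X_XXX__
XXX_X_____XX_XX_
X_XX_X____XXXXXX
XXXXX_X___X_____
X___XX_X___X____
_X__XXX_X___X___
__X_X_XX_X___X__
step 10 is __X_X_XX_X___X__, still not uniform _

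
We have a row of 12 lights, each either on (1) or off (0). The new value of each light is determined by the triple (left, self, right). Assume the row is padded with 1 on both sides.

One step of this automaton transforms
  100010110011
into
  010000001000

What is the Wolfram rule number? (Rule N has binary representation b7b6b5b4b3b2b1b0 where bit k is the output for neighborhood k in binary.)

position 11: 111 → 0  (bit 7 = 0)
position 0: 110 → 0  (bit 6 = 0)
position 5: 101 → 0  (bit 5 = 0)
position 1: 100 → 1  (bit 4 = 1)
position 6: 011 → 0  (bit 3 = 0)
position 4: 010 → 0  (bit 2 = 0)
position 3: 001 → 0  (bit 1 = 0)
position 2: 000 → 0  (bit 0 = 0)
bits b7..b0 = 00010000 = 16

16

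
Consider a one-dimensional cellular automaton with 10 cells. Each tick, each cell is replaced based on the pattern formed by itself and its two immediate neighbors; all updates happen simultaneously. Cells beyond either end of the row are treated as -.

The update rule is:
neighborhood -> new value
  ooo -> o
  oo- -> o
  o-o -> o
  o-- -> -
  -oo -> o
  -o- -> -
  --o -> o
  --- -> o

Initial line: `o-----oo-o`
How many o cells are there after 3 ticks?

--ooooooo-
ooooooooo-
ooooooooo-
count of o: 9

9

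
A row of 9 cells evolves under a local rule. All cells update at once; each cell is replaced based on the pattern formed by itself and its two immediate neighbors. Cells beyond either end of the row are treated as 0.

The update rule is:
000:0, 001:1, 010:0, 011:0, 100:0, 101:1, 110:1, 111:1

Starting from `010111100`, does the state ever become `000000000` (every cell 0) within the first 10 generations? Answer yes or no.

yes

generation 1: 101011100
generation 2: 010101100
generation 3: 101010100
generation 4: 010101000
generation 5: 101010000
generation 6: 010100000
generation 7: 101000000
generation 8: 010000000
generation 9: 100000000
generation 10: 000000000
all cells are 0 at generation 10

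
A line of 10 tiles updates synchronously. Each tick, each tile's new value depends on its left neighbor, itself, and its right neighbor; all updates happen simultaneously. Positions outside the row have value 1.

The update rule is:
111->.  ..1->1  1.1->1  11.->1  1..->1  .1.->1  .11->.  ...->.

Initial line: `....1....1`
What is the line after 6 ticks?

1..111..1.
111..11111
..111.....
11..11...1
.111.11.1.
1..11.1111

1..11.1111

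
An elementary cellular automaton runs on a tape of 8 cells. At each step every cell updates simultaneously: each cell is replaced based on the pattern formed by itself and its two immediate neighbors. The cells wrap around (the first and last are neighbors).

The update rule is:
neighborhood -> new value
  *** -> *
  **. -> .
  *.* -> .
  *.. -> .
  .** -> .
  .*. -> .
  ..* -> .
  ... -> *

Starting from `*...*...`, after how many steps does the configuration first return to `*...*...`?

..*...*.
*...*...

2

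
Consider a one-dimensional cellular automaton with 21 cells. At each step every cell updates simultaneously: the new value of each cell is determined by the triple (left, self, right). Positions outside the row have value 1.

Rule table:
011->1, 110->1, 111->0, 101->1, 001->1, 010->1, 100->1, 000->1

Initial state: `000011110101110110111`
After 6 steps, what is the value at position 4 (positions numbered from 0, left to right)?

step 1: 111110011111011111100
step 2: 000011110001110000111
step 3: 111110011111011111100  (repeats step 1; period 2)
step 6: 000011110001110000111
position 4 holds 1

1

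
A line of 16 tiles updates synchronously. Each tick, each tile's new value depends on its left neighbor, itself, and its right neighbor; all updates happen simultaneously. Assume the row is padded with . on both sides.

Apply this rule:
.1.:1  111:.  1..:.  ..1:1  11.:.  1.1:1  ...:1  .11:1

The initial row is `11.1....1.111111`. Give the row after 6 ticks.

tick 1: 1.11.111111.....
tick 2: 111.11......1111
tick 3: 1..11..111111...
tick 4: 1.11..11......11
tick 5: 111..11..111111.
tick 6: 1...11..11......

1...11..11......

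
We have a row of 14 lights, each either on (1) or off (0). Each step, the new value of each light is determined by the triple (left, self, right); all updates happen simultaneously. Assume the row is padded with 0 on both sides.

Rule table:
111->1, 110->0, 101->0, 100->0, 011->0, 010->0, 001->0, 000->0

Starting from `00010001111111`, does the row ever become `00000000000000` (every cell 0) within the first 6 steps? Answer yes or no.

00000000111110
00000000011100
00000000001000
00000000000000
all cells are 0 at step 4

yes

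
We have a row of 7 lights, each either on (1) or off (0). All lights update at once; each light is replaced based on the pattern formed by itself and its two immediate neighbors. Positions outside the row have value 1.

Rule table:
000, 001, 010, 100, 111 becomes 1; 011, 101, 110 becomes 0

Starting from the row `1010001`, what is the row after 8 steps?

0011110
1101100
1000011
0111101
0011000
1100111
1011011
0000001

0000001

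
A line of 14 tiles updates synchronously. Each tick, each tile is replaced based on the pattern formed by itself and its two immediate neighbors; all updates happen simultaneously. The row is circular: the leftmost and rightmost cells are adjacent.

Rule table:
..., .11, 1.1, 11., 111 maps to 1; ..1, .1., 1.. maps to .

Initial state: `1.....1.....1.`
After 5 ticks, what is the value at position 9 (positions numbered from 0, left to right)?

1

..111...111..1
..111.1.111...
1.1111.1111.11
11111111111111
11111111111111
position 9 holds 1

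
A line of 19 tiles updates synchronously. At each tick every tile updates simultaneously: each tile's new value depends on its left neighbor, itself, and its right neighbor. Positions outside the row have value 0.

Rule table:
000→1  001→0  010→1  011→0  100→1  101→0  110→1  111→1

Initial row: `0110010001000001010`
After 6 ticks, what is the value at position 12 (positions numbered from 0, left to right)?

0011011101111101011
1001001100111101001
1101100110011101101
0100110011001100101
0110011001100110101
0011001100110010101
position 12 holds 0

0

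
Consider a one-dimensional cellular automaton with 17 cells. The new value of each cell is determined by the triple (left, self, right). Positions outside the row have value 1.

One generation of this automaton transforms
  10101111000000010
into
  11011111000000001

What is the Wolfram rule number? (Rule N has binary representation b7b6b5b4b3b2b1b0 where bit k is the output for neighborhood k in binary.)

position 5: 111 → 1  (bit 7 = 1)
position 0: 110 → 1  (bit 6 = 1)
position 1: 101 → 1  (bit 5 = 1)
position 8: 100 → 0  (bit 4 = 0)
position 4: 011 → 1  (bit 3 = 1)
position 2: 010 → 0  (bit 2 = 0)
position 14: 001 → 0  (bit 1 = 0)
position 9: 000 → 0  (bit 0 = 0)
bits b7..b0 = 11101000 = 232

232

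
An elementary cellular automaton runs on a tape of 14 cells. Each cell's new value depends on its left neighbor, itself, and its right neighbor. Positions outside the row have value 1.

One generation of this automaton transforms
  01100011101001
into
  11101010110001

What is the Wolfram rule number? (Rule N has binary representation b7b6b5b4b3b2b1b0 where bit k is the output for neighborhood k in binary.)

105

position 7: 111 → 0  (bit 7 = 0)
position 2: 110 → 1  (bit 6 = 1)
position 0: 101 → 1  (bit 5 = 1)
position 3: 100 → 0  (bit 4 = 0)
position 1: 011 → 1  (bit 3 = 1)
position 10: 010 → 0  (bit 2 = 0)
position 5: 001 → 0  (bit 1 = 0)
position 4: 000 → 1  (bit 0 = 1)
bits b7..b0 = 01101001 = 105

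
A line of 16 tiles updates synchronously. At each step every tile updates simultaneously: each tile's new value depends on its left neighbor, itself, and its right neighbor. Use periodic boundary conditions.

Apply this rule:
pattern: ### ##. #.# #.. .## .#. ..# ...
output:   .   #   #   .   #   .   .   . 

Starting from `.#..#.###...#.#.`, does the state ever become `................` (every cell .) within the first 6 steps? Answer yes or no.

yes

.....##.#....#..
.....###........
.....#.#........
......#.........
................
all cells are . at step 5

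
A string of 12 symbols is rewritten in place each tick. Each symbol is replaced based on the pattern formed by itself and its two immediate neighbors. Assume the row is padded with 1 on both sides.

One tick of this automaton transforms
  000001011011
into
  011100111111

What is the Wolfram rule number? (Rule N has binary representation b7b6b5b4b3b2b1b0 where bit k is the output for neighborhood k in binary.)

233

position 11: 111 → 1  (bit 7 = 1)
position 8: 110 → 1  (bit 6 = 1)
position 6: 101 → 1  (bit 5 = 1)
position 0: 100 → 0  (bit 4 = 0)
position 7: 011 → 1  (bit 3 = 1)
position 5: 010 → 0  (bit 2 = 0)
position 4: 001 → 0  (bit 1 = 0)
position 1: 000 → 1  (bit 0 = 1)
bits b7..b0 = 11101001 = 233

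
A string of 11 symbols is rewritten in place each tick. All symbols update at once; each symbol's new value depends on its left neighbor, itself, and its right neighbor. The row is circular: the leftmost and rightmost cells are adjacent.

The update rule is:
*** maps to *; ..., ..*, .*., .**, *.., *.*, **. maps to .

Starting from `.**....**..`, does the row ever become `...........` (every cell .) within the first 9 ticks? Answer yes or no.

yes

...........
all cells are . at tick 1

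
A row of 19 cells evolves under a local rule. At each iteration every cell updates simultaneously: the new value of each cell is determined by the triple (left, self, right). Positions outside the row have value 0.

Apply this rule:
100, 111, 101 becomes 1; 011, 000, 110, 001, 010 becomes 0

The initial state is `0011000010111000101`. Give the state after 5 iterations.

iteration 1: 0000100001010100010
iteration 2: 0000010000101010001
iteration 3: 0000001000010101000
iteration 4: 0000000100001010100
iteration 5: 0000000010000101010

0000000010000101010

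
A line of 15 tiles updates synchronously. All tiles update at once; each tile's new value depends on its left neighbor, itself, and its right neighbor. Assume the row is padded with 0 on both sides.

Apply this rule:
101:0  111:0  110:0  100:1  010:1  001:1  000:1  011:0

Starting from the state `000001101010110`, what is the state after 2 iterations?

iteration 1: 111110001010001
iteration 2: 000001111011111

000001111011111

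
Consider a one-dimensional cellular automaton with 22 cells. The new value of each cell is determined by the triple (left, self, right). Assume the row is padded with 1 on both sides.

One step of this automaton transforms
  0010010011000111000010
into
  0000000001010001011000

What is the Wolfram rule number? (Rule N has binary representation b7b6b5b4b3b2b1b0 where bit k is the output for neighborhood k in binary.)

position 14: 111 → 0  (bit 7 = 0)
position 9: 110 → 1  (bit 6 = 1)
position 21: 101 → 0  (bit 5 = 0)
position 0: 100 → 0  (bit 4 = 0)
position 8: 011 → 0  (bit 3 = 0)
position 2: 010 → 0  (bit 2 = 0)
position 1: 001 → 0  (bit 1 = 0)
position 11: 000 → 1  (bit 0 = 1)
bits b7..b0 = 01000001 = 65

65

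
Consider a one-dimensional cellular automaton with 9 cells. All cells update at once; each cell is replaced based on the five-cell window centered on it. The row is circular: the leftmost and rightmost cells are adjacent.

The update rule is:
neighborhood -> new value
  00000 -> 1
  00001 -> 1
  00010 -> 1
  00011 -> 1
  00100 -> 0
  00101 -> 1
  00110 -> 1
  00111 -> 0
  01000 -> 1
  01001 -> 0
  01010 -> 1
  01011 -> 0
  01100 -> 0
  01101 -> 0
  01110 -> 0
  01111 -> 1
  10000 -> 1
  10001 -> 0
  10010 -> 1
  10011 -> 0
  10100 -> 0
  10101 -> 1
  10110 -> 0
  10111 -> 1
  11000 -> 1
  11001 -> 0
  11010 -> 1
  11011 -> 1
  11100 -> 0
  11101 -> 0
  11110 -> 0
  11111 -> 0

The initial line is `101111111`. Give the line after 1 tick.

011100000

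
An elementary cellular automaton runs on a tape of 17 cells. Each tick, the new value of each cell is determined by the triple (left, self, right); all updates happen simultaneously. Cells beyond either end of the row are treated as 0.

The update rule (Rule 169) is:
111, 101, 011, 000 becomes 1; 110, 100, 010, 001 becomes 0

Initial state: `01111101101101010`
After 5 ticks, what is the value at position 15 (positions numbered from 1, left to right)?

1

01111011011010100
01110110110101001
01101101101010000
01011011010100111
00110110101000110
position 15 holds 1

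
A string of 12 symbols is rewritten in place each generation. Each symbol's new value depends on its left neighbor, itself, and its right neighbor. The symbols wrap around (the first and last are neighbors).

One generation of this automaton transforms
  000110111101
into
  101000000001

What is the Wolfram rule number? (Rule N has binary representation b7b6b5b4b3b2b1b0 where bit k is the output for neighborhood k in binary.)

position 7: 111 → 0  (bit 7 = 0)
position 4: 110 → 0  (bit 6 = 0)
position 5: 101 → 0  (bit 5 = 0)
position 0: 100 → 1  (bit 4 = 1)
position 3: 011 → 0  (bit 3 = 0)
position 11: 010 → 1  (bit 2 = 1)
position 2: 001 → 1  (bit 1 = 1)
position 1: 000 → 0  (bit 0 = 0)
bits b7..b0 = 00010110 = 22

22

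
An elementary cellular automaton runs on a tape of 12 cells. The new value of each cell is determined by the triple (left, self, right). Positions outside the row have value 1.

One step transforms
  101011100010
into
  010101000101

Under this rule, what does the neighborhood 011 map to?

0

At position 4 the neighborhood is 011; the next row has 0 there.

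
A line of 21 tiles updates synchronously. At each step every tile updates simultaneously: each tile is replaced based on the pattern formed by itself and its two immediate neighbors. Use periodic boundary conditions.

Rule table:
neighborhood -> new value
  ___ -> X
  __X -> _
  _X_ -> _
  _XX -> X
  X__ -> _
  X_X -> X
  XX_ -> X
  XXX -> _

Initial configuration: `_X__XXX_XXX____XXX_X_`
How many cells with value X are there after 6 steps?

____X_XXX_X_XX_X_XX__
XXX__XX_XX_XXXX_XXX_X
__X__XXXXXXX__XXX_XXX
_____X_____X__X_XXX_X
_XXX___XXX_____XX_XX_
_X_X_X_X_X_XXX_XXXXX_
count of X: 13

13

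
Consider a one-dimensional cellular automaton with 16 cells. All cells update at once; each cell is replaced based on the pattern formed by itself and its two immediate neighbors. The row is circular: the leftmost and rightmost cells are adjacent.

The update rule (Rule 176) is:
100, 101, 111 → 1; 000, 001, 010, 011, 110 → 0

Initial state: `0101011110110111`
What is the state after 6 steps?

1010101101001010
0101010010100101
1010101001010010
0101010100101001
1010101010010100
0101010101001010

0101010101001010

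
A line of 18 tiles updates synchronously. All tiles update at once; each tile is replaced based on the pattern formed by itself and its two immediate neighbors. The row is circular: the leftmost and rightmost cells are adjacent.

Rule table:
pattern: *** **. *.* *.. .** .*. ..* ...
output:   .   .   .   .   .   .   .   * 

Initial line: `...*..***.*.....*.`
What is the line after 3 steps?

**..........***...
...********.....*.
**..........***...

**..........***...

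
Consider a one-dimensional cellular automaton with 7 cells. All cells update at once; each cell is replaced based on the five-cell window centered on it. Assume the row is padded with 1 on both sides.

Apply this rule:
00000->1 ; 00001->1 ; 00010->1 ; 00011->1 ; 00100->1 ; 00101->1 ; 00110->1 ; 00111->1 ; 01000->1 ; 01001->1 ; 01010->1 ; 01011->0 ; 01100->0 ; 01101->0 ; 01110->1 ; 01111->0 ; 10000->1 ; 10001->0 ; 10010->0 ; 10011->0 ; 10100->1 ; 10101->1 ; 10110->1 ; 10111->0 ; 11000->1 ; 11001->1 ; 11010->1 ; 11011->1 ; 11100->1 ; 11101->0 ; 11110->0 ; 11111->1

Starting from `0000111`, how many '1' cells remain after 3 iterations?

4

iteration 1: 1111101
iteration 2: 1110010
iteration 3: 1011010
count of 1: 4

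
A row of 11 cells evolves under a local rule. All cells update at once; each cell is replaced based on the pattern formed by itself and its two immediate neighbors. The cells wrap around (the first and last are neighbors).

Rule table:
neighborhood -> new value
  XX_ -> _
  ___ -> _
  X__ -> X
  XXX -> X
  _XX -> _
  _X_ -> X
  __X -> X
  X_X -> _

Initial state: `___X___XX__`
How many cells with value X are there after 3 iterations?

iteration 1: __XXX_X__X_
iteration 2: _X_X__XXXXX
iteration 3: _X_XXX_XXX_
count of X: 7

7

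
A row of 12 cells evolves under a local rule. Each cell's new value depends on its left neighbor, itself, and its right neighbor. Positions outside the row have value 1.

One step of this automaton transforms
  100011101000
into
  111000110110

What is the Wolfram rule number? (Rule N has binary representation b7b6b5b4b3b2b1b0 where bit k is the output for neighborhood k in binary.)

position 5: 111 → 0  (bit 7 = 0)
position 0: 110 → 1  (bit 6 = 1)
position 7: 101 → 1  (bit 5 = 1)
position 1: 100 → 1  (bit 4 = 1)
position 4: 011 → 0  (bit 3 = 0)
position 8: 010 → 0  (bit 2 = 0)
position 3: 001 → 0  (bit 1 = 0)
position 2: 000 → 1  (bit 0 = 1)
bits b7..b0 = 01110001 = 113

113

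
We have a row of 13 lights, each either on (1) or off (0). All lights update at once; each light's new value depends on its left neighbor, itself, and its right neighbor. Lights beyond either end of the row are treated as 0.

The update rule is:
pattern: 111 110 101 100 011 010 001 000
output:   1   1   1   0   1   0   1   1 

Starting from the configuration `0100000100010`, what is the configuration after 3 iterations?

1111111111110

iteration 1: 1001111001100
iteration 2: 0011111011101
iteration 3: 1111111111110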